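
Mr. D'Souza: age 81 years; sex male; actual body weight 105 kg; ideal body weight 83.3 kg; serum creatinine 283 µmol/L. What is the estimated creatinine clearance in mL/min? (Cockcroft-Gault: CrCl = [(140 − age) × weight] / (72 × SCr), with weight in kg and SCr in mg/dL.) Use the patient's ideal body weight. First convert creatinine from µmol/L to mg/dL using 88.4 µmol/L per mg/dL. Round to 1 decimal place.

21.3 mL/min

SCr = 283 / 88.4 = 3.201 mg/dL
CrCl = (140 − 81) × 83.3 / (72 × 3.201) = 4914.7 / 230.47 ≈ 21.3 mL/min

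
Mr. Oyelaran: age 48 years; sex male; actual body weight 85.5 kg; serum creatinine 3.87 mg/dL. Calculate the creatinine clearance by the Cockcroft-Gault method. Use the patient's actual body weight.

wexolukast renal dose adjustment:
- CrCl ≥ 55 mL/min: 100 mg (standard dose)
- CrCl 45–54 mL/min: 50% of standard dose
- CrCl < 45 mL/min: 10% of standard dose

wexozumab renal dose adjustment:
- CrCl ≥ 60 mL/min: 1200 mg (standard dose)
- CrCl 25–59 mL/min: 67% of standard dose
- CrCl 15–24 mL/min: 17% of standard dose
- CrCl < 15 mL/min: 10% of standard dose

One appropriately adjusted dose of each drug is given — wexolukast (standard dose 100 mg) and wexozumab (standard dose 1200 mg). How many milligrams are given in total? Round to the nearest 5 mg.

CrCl = (140 − 48) × 85.5 / (72 × 3.87) = 7866.0 / 278.64 ≈ 28.2 mL/min
CrCl ≈ 28 mL/min.
wexolukast: < 45 mL/min → 10% of 100 mg = 10 mg.
wexozumab: 25–59 mL/min → 67% of 1200 mg = 804 mg.
Total = 10 + 804 = 814 mg.

815 mg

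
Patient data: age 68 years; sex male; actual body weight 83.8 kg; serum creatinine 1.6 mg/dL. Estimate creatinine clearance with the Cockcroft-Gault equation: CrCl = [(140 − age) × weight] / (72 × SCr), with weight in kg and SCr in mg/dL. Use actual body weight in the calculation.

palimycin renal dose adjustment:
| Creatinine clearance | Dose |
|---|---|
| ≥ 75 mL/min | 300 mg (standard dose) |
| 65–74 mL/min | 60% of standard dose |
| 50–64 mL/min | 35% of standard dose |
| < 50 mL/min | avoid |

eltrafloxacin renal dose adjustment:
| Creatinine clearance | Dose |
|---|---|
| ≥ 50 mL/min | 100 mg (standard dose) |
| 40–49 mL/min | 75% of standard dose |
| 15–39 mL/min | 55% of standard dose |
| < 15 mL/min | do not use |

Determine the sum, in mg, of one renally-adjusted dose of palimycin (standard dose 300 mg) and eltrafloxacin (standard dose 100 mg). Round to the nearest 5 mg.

205 mg

CrCl = (140 − 68) × 83.8 / (72 × 1.6) = 6033.6 / 115.20 ≈ 52.4 mL/min
CrCl ≈ 52 mL/min.
palimycin: 50–64 mL/min → 35% of 300 mg = 105 mg.
eltrafloxacin: ≥ 50 mL/min → 100% of 100 mg = 100 mg.
Total = 105 + 100 = 205 mg.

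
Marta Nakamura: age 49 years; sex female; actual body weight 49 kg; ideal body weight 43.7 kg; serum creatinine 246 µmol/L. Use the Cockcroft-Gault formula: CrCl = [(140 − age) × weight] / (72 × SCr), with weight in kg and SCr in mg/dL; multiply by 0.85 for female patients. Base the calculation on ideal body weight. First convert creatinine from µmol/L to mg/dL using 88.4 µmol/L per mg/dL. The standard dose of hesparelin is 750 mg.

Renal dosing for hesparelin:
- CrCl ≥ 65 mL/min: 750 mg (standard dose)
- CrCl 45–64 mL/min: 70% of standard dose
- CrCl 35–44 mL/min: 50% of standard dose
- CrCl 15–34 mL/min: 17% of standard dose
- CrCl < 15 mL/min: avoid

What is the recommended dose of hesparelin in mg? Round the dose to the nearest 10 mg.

130 mg

SCr = 246 / 88.4 = 2.783 mg/dL
CrCl = (140 − 49) × 43.7 / (72 × 2.783) × 0.85 = 3976.7 / 200.38 × 0.85 ≈ 16.9 mL/min
CrCl ≈ 17 mL/min → bracket 15–34 mL/min.
17% of 750 mg = 127.5 mg → 130 mg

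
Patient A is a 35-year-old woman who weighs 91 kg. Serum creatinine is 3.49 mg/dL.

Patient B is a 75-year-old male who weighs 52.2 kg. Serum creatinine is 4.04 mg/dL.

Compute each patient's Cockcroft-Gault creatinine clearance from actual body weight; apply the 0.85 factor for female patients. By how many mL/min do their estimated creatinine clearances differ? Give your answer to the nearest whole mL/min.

21 mL/min

Patient A: CrCl = (140 − 35) × 91 / (72 × 3.49) × 0.85 = 9555.0 / 251.28 × 0.85 ≈ 32.3 mL/min
Patient B: CrCl = (140 − 75) × 52.2 / (72 × 4.04) = 3393.0 / 290.88 ≈ 11.7 mL/min
|32.3 − 11.7| = 20.6 mL/min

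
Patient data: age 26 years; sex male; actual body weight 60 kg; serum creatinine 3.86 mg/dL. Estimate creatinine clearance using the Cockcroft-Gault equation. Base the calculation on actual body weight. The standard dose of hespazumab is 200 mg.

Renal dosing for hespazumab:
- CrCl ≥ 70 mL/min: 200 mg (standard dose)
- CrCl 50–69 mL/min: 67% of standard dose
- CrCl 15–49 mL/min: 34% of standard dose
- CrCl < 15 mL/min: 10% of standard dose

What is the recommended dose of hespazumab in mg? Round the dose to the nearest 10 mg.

70 mg

CrCl = (140 − 26) × 60 / (72 × 3.86) = 6840.0 / 277.92 ≈ 24.6 mL/min
CrCl ≈ 25 mL/min → bracket 15–49 mL/min.
34% of 200 mg = 68 mg → 70 mg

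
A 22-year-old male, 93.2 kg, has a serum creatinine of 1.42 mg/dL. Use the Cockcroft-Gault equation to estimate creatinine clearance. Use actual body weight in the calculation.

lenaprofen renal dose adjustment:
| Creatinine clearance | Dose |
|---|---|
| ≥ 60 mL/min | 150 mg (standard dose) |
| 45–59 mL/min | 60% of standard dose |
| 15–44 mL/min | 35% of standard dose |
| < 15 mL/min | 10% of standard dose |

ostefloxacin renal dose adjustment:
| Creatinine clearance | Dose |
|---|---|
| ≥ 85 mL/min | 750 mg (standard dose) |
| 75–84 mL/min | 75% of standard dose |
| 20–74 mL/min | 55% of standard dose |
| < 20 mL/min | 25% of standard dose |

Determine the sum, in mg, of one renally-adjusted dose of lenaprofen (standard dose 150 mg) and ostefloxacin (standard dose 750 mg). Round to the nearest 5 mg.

900 mg

CrCl = (140 − 22) × 93.2 / (72 × 1.42) = 10997.6 / 102.24 ≈ 107.6 mL/min
CrCl ≈ 108 mL/min.
lenaprofen: ≥ 60 mL/min → 100% of 150 mg = 150 mg.
ostefloxacin: ≥ 85 mL/min → 100% of 750 mg = 750 mg.
Total = 150 + 750 = 900 mg.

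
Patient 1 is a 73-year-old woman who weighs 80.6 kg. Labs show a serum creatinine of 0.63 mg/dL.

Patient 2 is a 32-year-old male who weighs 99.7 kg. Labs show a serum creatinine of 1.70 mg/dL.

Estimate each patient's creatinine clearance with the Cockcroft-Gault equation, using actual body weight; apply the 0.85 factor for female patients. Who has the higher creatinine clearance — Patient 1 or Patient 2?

Patient 1

Patient 1: CrCl = (140 − 73) × 80.6 / (72 × 0.63) × 0.85 = 5400.2 / 45.36 × 0.85 ≈ 101.2 mL/min
Patient 2: CrCl = (140 − 32) × 99.7 / (72 × 1.7) = 10767.6 / 122.40 ≈ 88.0 mL/min
101.2 vs 88.0 mL/min → Patient 1 is higher.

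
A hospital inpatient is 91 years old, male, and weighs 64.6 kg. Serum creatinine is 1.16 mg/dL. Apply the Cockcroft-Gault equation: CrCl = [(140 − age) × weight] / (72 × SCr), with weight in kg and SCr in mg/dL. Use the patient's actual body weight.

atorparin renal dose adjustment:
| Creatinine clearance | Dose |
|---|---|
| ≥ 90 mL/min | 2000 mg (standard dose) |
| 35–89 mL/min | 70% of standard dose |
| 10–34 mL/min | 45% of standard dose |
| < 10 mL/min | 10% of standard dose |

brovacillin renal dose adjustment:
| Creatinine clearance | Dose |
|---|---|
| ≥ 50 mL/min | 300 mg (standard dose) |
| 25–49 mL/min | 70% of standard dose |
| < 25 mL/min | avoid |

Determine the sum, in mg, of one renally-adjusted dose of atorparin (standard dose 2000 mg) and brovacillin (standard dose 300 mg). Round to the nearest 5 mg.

CrCl = (140 − 91) × 64.6 / (72 × 1.16) = 3165.4 / 83.52 ≈ 37.9 mL/min
CrCl ≈ 38 mL/min.
atorparin: 35–89 mL/min → 70% of 2000 mg = 1400 mg.
brovacillin: 25–49 mL/min → 70% of 300 mg = 210 mg.
Total = 1400 + 210 = 1610 mg.

1610 mg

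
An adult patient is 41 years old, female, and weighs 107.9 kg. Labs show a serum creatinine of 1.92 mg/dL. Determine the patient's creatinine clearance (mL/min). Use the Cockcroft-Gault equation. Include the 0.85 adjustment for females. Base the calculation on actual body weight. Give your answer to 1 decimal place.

65.7 mL/min

CrCl = (140 − 41) × 107.9 / (72 × 1.92) × 0.85 = 10682.1 / 138.24 × 0.85 ≈ 65.7 mL/min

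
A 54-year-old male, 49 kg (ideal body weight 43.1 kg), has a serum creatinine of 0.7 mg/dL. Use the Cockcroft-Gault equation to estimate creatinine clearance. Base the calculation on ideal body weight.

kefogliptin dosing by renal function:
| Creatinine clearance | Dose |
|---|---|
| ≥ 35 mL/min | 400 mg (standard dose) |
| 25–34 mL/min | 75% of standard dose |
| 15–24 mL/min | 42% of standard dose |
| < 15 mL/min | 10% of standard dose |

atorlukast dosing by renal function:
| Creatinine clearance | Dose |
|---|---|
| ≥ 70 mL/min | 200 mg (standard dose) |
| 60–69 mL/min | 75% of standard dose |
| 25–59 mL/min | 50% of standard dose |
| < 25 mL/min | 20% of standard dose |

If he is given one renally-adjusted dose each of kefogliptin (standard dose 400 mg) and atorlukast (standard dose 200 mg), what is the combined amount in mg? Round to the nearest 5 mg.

600 mg

CrCl = (140 − 54) × 43.1 / (72 × 0.7) = 3706.6 / 50.40 ≈ 73.5 mL/min
CrCl ≈ 74 mL/min.
kefogliptin: ≥ 35 mL/min → 100% of 400 mg = 400 mg.
atorlukast: ≥ 70 mL/min → 100% of 200 mg = 200 mg.
Total = 400 + 200 = 600 mg.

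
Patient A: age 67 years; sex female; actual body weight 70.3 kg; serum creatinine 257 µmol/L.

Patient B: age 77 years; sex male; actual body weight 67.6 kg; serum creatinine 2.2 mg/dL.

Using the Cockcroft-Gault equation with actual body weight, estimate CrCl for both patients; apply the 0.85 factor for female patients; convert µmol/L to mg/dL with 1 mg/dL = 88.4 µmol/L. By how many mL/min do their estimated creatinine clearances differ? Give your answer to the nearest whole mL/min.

6 mL/min

Patient A: SCr = 257 / 88.4 = 2.907 mg/dL
Patient A: CrCl = (140 − 67) × 70.3 / (72 × 2.907) × 0.85 = 5131.9 / 209.30 × 0.85 ≈ 20.8 mL/min
Patient B: CrCl = (140 − 77) × 67.6 / (72 × 2.2) = 4258.8 / 158.40 ≈ 26.9 mL/min
|20.8 − 26.9| = 6.1 mL/min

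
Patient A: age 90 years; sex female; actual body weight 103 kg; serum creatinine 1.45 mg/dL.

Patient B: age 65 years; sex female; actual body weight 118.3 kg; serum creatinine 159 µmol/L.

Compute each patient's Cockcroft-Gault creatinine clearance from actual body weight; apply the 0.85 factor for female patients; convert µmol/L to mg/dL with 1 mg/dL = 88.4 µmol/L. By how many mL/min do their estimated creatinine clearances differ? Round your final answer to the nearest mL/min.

16 mL/min

Patient A: CrCl = (140 − 90) × 103 / (72 × 1.45) × 0.85 = 5150.0 / 104.40 × 0.85 ≈ 41.9 mL/min
Patient B: SCr = 159 / 88.4 = 1.799 mg/dL
Patient B: CrCl = (140 − 65) × 118.3 / (72 × 1.799) × 0.85 = 8872.5 / 129.53 × 0.85 ≈ 58.2 mL/min
|41.9 − 58.2| = 16.3 mL/min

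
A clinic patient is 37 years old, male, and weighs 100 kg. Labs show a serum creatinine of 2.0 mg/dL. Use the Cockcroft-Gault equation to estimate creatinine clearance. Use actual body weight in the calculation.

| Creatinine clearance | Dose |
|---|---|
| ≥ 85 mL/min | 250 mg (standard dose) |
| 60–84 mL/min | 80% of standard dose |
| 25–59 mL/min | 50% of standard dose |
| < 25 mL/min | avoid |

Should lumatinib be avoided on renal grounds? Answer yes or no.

CrCl = (140 − 37) × 100 / (72 × 2) = 10300.0 / 144.00 ≈ 71.5 mL/min
CrCl ≈ 72 mL/min, which is ≥ 25 mL/min.

no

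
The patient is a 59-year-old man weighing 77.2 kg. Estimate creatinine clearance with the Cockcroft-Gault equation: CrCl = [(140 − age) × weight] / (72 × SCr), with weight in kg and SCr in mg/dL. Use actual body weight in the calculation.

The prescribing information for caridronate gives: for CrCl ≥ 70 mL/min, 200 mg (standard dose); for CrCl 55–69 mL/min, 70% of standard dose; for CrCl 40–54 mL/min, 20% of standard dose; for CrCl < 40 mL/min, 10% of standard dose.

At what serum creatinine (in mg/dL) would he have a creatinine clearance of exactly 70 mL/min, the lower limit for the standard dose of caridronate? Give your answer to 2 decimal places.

Standard dose requires CrCl ≥ 70 mL/min.
Set (140 − 59) × 77.2 / (72 × SCr) = 70
SCr = (140 − 59) × 77.2 / (72 × 70) = 1.241 mg/dL

1.24 mg/dL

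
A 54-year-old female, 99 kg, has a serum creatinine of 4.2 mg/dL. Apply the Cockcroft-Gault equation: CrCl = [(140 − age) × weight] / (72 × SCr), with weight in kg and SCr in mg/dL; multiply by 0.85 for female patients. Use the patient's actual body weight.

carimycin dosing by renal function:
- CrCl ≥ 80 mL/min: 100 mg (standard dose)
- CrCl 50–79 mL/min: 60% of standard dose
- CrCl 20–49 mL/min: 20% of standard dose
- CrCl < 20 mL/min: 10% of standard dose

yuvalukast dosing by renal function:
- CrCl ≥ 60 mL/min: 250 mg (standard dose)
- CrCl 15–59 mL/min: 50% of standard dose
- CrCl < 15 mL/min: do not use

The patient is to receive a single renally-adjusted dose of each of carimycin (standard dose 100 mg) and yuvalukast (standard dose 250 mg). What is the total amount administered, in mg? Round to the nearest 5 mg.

CrCl = (140 − 54) × 99 / (72 × 4.2) × 0.85 = 8514.0 / 302.40 × 0.85 ≈ 23.9 mL/min
CrCl ≈ 24 mL/min.
carimycin: 20–49 mL/min → 20% of 100 mg = 20 mg.
yuvalukast: 15–59 mL/min → 50% of 250 mg = 125 mg.
Total = 20 + 125 = 145 mg.

145 mg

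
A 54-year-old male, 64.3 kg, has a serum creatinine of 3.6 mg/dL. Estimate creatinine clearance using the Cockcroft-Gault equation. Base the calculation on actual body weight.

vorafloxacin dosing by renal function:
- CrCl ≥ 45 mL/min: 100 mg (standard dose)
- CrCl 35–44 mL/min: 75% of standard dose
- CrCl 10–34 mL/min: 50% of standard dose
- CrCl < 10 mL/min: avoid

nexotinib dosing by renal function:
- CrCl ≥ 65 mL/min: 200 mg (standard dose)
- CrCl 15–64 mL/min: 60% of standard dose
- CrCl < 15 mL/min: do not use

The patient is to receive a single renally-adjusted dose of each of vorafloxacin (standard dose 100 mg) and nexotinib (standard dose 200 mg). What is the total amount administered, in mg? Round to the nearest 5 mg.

170 mg

CrCl = (140 − 54) × 64.3 / (72 × 3.6) = 5529.8 / 259.20 ≈ 21.3 mL/min
CrCl ≈ 21 mL/min.
vorafloxacin: 10–34 mL/min → 50% of 100 mg = 50 mg.
nexotinib: 15–64 mL/min → 60% of 200 mg = 120 mg.
Total = 50 + 120 = 170 mg.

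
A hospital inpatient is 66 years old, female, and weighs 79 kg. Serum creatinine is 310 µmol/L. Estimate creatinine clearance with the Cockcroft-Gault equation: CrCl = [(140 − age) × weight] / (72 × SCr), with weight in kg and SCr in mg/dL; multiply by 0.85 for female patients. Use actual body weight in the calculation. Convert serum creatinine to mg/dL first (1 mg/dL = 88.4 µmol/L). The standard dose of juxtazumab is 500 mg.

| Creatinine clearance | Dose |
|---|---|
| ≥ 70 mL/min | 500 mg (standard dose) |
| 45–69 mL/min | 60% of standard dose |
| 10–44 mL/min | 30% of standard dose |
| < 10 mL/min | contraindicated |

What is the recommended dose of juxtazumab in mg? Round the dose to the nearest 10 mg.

SCr = 310 / 88.4 = 3.507 mg/dL
CrCl = (140 − 66) × 79 / (72 × 3.507) × 0.85 = 5846.0 / 252.50 × 0.85 ≈ 19.7 mL/min
CrCl ≈ 20 mL/min → bracket 10–44 mL/min.
30% of 500 mg = 150 mg

150 mg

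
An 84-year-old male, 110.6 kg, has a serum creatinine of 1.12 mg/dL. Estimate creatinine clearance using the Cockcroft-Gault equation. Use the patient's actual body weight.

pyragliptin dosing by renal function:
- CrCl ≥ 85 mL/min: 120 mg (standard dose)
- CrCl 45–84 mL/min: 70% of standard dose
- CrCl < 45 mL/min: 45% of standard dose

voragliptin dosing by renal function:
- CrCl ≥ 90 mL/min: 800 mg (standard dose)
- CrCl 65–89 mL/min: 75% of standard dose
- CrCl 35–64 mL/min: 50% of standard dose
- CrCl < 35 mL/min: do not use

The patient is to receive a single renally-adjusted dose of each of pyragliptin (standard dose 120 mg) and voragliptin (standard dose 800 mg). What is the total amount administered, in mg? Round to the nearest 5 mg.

CrCl = (140 − 84) × 110.6 / (72 × 1.12) = 6193.6 / 80.64 ≈ 76.8 mL/min
CrCl ≈ 77 mL/min.
pyragliptin: 45–84 mL/min → 70% of 120 mg = 84 mg.
voragliptin: 65–89 mL/min → 75% of 800 mg = 600 mg.
Total = 84 + 600 = 684 mg.

685 mg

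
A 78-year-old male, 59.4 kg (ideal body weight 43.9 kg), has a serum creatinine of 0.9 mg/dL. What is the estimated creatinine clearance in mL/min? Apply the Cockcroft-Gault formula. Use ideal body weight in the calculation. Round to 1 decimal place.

CrCl = (140 − 78) × 43.9 / (72 × 0.9) = 2721.8 / 64.80 ≈ 42.0 mL/min

42.0 mL/min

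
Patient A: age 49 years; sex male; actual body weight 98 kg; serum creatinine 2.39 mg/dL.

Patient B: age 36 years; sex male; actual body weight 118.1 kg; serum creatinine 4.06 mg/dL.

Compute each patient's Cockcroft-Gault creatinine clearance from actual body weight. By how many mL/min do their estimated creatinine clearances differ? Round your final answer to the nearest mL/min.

10 mL/min

Patient A: CrCl = (140 − 49) × 98 / (72 × 2.39) = 8918.0 / 172.08 ≈ 51.8 mL/min
Patient B: CrCl = (140 − 36) × 118.1 / (72 × 4.06) = 12282.4 / 292.32 ≈ 42.0 mL/min
|51.8 − 42.0| = 9.8 mL/min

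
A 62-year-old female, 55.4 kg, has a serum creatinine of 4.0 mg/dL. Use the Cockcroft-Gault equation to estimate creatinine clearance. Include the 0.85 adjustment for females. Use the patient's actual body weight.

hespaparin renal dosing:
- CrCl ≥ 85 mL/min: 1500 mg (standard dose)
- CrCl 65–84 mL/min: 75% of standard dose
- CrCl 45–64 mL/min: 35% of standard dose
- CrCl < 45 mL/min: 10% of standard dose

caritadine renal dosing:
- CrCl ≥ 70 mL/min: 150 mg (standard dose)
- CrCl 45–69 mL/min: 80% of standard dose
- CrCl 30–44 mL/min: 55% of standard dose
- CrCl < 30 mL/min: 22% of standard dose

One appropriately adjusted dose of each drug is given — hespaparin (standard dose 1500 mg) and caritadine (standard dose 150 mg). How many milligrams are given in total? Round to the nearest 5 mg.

CrCl = (140 − 62) × 55.4 / (72 × 4) × 0.85 = 4321.2 / 288.00 × 0.85 ≈ 12.8 mL/min
CrCl ≈ 13 mL/min.
hespaparin: < 45 mL/min → 10% of 1500 mg = 150 mg.
caritadine: < 30 mL/min → 22% of 150 mg = 33 mg.
Total = 150 + 33 = 183 mg.

185 mg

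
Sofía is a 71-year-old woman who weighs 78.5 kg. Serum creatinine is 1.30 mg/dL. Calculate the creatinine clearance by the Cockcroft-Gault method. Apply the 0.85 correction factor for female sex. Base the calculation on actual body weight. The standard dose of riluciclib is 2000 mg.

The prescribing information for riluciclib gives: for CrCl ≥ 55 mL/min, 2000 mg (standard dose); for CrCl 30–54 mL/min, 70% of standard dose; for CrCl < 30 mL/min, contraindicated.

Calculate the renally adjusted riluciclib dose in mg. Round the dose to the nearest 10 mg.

CrCl = (140 − 71) × 78.5 / (72 × 1.3) × 0.85 = 5416.5 / 93.60 × 0.85 ≈ 49.2 mL/min
CrCl ≈ 49 mL/min → bracket 30–54 mL/min.
70% of 2000 mg = 1400 mg

1400 mg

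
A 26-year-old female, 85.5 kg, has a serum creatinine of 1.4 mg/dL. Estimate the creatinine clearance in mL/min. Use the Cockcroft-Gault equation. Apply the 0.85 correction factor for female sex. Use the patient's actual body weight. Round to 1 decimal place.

82.2 mL/min

CrCl = (140 − 26) × 85.5 / (72 × 1.4) × 0.85 = 9747.0 / 100.80 × 0.85 ≈ 82.2 mL/min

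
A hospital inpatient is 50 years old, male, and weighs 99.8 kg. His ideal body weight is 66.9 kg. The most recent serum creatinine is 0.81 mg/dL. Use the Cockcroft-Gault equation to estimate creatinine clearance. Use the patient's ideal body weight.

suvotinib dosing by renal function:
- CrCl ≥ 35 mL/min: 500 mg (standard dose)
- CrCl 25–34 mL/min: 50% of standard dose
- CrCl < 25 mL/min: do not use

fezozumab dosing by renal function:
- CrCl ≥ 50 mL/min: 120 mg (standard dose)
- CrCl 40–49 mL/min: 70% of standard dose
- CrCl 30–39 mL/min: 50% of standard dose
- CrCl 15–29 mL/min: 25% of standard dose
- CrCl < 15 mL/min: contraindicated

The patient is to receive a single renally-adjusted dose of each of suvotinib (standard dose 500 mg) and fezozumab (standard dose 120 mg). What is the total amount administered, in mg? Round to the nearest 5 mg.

CrCl = (140 − 50) × 66.9 / (72 × 0.81) = 6021.0 / 58.32 ≈ 103.2 mL/min
CrCl ≈ 103 mL/min.
suvotinib: ≥ 35 mL/min → 100% of 500 mg = 500 mg.
fezozumab: ≥ 50 mL/min → 100% of 120 mg = 120 mg.
Total = 500 + 120 = 620 mg.

620 mg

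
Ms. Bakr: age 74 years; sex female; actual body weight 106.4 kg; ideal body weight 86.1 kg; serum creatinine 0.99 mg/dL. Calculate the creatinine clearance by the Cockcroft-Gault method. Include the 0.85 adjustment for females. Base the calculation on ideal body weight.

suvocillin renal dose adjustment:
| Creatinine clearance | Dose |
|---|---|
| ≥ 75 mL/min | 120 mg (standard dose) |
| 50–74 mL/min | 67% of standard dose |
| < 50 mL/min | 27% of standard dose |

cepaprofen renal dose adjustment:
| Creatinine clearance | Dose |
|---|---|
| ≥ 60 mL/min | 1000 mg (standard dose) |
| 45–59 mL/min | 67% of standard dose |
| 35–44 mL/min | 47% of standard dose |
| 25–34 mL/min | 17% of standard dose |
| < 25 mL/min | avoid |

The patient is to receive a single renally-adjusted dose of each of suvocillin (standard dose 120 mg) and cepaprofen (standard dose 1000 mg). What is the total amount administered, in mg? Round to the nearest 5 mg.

CrCl = (140 − 74) × 86.1 / (72 × 0.99) × 0.85 = 5682.6 / 71.28 × 0.85 ≈ 67.8 mL/min
CrCl ≈ 68 mL/min.
suvocillin: 50–74 mL/min → 67% of 120 mg = 80.4 mg.
cepaprofen: ≥ 60 mL/min → 100% of 1000 mg = 1000 mg.
Total = 80.4 + 1000 = 1080.4 mg.

1080 mg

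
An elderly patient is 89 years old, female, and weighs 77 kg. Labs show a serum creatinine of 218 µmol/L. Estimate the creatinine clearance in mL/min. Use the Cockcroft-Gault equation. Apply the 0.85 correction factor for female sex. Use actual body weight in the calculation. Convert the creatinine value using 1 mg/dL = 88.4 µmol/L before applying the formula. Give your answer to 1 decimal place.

SCr = 218 / 88.4 = 2.466 mg/dL
CrCl = (140 − 89) × 77 / (72 × 2.466) × 0.85 = 3927.0 / 177.55 × 0.85 ≈ 18.8 mL/min

18.8 mL/min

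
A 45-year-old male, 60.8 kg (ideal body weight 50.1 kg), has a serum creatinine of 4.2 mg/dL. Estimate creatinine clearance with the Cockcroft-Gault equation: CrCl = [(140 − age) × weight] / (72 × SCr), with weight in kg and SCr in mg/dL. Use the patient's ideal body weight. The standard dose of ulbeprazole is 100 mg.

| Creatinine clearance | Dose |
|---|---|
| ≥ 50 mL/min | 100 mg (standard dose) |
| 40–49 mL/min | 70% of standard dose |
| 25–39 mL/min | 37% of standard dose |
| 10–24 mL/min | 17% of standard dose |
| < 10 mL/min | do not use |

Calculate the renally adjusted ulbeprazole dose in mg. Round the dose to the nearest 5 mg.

15 mg

CrCl = (140 − 45) × 50.1 / (72 × 4.2) = 4759.5 / 302.40 ≈ 15.7 mL/min
CrCl ≈ 16 mL/min → bracket 10–24 mL/min.
17% of 100 mg = 17 mg → 15 mg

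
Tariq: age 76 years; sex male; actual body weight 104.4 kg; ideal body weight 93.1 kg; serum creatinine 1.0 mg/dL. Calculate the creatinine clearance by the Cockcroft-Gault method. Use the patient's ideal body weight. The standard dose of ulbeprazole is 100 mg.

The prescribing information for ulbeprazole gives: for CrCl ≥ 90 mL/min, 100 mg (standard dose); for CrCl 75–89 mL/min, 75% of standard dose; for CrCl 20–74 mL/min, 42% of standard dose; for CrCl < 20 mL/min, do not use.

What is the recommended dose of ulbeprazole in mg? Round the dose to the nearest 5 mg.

75 mg

CrCl = (140 − 76) × 93.1 / (72 × 1) = 5958.4 / 72.00 ≈ 82.8 mL/min
CrCl ≈ 83 mL/min → bracket 75–89 mL/min.
75% of 100 mg = 75 mg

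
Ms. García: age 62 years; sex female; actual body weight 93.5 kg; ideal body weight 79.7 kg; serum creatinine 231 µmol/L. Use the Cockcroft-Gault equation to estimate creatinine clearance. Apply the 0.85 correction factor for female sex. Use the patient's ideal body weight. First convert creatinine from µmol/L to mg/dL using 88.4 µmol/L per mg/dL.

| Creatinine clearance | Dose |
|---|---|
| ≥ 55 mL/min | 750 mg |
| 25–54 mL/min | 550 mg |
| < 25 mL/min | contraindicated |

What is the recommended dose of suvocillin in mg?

SCr = 231 / 88.4 = 2.613 mg/dL
CrCl = (140 − 62) × 79.7 / (72 × 2.613) × 0.85 = 6216.6 / 188.14 × 0.85 ≈ 28.1 mL/min
CrCl ≈ 28 mL/min → bracket 25–54 mL/min.
Dose for this bracket: 550 mg.

550 mg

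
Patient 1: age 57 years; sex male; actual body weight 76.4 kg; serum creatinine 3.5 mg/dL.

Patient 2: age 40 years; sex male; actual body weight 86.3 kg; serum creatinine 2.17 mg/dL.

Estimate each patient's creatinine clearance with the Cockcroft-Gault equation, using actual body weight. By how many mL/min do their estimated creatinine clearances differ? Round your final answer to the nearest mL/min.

30 mL/min

Patient 1: CrCl = (140 − 57) × 76.4 / (72 × 3.5) = 6341.2 / 252.00 ≈ 25.2 mL/min
Patient 2: CrCl = (140 − 40) × 86.3 / (72 × 2.17) = 8630.0 / 156.24 ≈ 55.2 mL/min
|25.2 − 55.2| = 30.0 mL/min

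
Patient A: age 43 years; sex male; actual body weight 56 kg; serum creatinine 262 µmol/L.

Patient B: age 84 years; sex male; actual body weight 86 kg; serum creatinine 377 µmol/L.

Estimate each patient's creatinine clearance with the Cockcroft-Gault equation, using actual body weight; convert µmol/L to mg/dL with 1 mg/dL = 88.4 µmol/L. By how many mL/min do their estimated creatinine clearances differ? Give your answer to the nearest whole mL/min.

10 mL/min

Patient A: SCr = 262 / 88.4 = 2.964 mg/dL
Patient A: CrCl = (140 − 43) × 56 / (72 × 2.964) = 5432.0 / 213.41 ≈ 25.5 mL/min
Patient B: SCr = 377 / 88.4 = 4.265 mg/dL
Patient B: CrCl = (140 − 84) × 86 / (72 × 4.265) = 4816.0 / 307.08 ≈ 15.7 mL/min
|25.5 − 15.7| = 9.8 mL/min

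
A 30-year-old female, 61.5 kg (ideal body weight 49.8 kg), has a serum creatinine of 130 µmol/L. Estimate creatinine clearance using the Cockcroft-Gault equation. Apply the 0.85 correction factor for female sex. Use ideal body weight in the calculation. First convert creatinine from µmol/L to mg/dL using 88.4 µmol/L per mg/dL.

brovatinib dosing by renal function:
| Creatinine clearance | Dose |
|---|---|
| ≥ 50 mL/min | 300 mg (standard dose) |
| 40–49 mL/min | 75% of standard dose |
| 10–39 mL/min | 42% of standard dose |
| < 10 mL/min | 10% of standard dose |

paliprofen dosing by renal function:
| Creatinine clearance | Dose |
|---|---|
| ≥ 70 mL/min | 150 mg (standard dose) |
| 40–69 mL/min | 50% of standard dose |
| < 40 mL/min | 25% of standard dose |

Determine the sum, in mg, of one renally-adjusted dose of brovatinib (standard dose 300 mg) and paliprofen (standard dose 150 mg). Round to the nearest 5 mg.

300 mg

SCr = 130 / 88.4 = 1.471 mg/dL
CrCl = (140 − 30) × 49.8 / (72 × 1.471) × 0.85 = 5478.0 / 105.91 × 0.85 ≈ 44.0 mL/min
CrCl ≈ 44 mL/min.
brovatinib: 40–49 mL/min → 75% of 300 mg = 225 mg.
paliprofen: 40–69 mL/min → 50% of 150 mg = 75 mg.
Total = 225 + 75 = 300 mg.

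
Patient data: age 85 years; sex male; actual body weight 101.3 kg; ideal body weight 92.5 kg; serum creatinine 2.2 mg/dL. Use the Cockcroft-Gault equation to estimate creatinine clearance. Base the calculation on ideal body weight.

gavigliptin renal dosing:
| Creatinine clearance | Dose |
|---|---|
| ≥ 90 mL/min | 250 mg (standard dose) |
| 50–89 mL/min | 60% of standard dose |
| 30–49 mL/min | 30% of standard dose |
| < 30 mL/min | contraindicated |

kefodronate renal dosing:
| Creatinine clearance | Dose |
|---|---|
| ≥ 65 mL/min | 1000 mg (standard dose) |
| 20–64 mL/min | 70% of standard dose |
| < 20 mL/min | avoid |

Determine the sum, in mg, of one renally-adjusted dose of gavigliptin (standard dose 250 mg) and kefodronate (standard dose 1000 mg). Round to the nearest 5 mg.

CrCl = (140 − 85) × 92.5 / (72 × 2.2) = 5087.5 / 158.40 ≈ 32.1 mL/min
CrCl ≈ 32 mL/min.
gavigliptin: 30–49 mL/min → 30% of 250 mg = 75 mg.
kefodronate: 20–64 mL/min → 70% of 1000 mg = 700 mg.
Total = 75 + 700 = 775 mg.

775 mg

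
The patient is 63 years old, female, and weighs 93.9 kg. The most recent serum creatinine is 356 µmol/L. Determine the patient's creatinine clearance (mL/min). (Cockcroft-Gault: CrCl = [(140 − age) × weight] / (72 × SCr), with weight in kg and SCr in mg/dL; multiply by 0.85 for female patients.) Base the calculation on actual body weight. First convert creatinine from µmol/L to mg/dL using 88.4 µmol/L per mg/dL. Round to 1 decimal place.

SCr = 356 / 88.4 = 4.027 mg/dL
CrCl = (140 − 63) × 93.9 / (72 × 4.027) × 0.85 = 7230.3 / 289.94 × 0.85 ≈ 21.2 mL/min

21.2 mL/min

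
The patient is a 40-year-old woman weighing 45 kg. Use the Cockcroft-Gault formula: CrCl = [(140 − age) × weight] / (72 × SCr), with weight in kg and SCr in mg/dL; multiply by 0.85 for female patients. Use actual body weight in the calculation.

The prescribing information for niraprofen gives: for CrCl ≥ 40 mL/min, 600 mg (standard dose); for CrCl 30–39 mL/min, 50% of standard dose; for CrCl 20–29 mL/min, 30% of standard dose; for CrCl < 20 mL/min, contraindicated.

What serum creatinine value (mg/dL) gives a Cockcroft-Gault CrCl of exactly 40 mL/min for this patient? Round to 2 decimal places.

1.33 mg/dL

Standard dose requires CrCl ≥ 40 mL/min.
Set (140 − 40) × 45 × 0.85 / (72 × SCr) = 40
SCr = (140 − 40) × 45 × 0.85 / (72 × 40) = 1.328 mg/dL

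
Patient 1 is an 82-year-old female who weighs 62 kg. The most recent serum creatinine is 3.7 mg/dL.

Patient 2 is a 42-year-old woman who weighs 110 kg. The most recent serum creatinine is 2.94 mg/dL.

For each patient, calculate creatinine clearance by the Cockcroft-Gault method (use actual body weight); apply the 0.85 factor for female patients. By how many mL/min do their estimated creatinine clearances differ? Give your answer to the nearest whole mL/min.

32 mL/min

Patient 1: CrCl = (140 − 82) × 62 / (72 × 3.7) × 0.85 = 3596.0 / 266.40 × 0.85 ≈ 11.5 mL/min
Patient 2: CrCl = (140 − 42) × 110 / (72 × 2.94) × 0.85 = 10780.0 / 211.68 × 0.85 ≈ 43.3 mL/min
|11.5 − 43.3| = 31.8 mL/min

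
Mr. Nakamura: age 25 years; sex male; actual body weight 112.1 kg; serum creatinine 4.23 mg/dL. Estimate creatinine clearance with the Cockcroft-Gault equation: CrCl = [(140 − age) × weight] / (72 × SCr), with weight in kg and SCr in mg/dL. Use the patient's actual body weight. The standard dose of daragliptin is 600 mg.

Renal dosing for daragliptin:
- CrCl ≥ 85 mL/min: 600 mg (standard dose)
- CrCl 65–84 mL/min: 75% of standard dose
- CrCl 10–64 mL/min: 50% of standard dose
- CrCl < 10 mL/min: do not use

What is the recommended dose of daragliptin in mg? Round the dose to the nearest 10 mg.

300 mg

CrCl = (140 − 25) × 112.1 / (72 × 4.23) = 12891.5 / 304.56 ≈ 42.3 mL/min
CrCl ≈ 42 mL/min → bracket 10–64 mL/min.
50% of 600 mg = 300 mg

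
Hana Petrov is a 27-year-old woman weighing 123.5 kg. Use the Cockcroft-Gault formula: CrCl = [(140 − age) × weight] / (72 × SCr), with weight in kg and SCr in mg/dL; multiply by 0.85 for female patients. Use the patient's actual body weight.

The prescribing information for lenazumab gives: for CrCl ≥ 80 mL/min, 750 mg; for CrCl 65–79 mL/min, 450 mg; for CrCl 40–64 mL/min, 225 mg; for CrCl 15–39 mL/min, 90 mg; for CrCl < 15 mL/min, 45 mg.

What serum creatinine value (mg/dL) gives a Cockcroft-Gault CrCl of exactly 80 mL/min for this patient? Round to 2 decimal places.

2.06 mg/dL

Standard dose requires CrCl ≥ 80 mL/min.
Set (140 − 27) × 123.5 × 0.85 / (72 × SCr) = 80
SCr = (140 − 27) × 123.5 × 0.85 / (72 × 80) = 2.059 mg/dL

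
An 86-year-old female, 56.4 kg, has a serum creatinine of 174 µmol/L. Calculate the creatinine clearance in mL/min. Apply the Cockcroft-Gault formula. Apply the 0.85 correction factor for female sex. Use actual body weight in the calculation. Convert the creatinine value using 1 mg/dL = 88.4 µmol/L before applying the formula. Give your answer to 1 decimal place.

18.3 mL/min

SCr = 174 / 88.4 = 1.968 mg/dL
CrCl = (140 − 86) × 56.4 / (72 × 1.968) × 0.85 = 3045.6 / 141.70 × 0.85 ≈ 18.3 mL/min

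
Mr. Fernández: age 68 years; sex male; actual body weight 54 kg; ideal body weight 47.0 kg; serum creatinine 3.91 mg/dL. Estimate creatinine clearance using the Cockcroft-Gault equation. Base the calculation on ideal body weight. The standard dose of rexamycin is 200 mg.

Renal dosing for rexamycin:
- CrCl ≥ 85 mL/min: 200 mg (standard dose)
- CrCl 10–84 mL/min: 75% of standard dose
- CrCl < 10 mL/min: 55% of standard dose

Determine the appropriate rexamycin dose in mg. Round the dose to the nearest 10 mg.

150 mg

CrCl = (140 − 68) × 47 / (72 × 3.91) = 3384.0 / 281.52 ≈ 12.0 mL/min
CrCl ≈ 12 mL/min → bracket 10–84 mL/min.
75% of 200 mg = 150 mg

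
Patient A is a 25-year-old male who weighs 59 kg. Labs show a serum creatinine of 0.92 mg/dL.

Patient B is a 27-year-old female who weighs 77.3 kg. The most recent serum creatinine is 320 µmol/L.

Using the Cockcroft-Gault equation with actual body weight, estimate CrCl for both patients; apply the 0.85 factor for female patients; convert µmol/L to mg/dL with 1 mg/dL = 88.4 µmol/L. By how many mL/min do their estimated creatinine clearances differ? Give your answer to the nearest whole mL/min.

74 mL/min

Patient A: CrCl = (140 − 25) × 59 / (72 × 0.92) = 6785.0 / 66.24 ≈ 102.4 mL/min
Patient B: SCr = 320 / 88.4 = 3.62 mg/dL
Patient B: CrCl = (140 − 27) × 77.3 / (72 × 3.62) × 0.85 = 8734.9 / 260.64 × 0.85 ≈ 28.5 mL/min
|102.4 − 28.5| = 73.9 mL/min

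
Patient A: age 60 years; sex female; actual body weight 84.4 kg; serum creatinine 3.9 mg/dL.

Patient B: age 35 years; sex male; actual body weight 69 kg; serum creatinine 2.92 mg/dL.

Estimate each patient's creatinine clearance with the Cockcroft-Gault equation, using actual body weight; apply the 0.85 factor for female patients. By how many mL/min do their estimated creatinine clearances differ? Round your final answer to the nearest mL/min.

Patient A: CrCl = (140 − 60) × 84.4 / (72 × 3.9) × 0.85 = 6752.0 / 280.80 × 0.85 ≈ 20.4 mL/min
Patient B: CrCl = (140 − 35) × 69 / (72 × 2.92) = 7245.0 / 210.24 ≈ 34.5 mL/min
|20.4 − 34.5| = 14.1 mL/min

14 mL/min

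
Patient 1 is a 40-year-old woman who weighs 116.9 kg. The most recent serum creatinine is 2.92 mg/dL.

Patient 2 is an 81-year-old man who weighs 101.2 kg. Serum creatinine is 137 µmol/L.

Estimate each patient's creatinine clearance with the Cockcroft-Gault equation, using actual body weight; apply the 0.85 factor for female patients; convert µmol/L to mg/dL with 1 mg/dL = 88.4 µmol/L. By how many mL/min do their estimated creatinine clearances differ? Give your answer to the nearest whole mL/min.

6 mL/min

Patient 1: CrCl = (140 − 40) × 116.9 / (72 × 2.92) × 0.85 = 11690.0 / 210.24 × 0.85 ≈ 47.3 mL/min
Patient 2: SCr = 137 / 88.4 = 1.55 mg/dL
Patient 2: CrCl = (140 − 81) × 101.2 / (72 × 1.55) = 5970.8 / 111.60 ≈ 53.5 mL/min
|47.3 − 53.5| = 6.2 mL/min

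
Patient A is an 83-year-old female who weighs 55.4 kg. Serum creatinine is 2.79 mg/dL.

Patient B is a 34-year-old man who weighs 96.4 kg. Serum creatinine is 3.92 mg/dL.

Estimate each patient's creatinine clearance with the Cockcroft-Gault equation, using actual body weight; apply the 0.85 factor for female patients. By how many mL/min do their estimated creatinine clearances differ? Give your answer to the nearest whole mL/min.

23 mL/min

Patient A: CrCl = (140 − 83) × 55.4 / (72 × 2.79) × 0.85 = 3157.8 / 200.88 × 0.85 ≈ 13.4 mL/min
Patient B: CrCl = (140 − 34) × 96.4 / (72 × 3.92) = 10218.4 / 282.24 ≈ 36.2 mL/min
|13.4 − 36.2| = 22.8 mL/min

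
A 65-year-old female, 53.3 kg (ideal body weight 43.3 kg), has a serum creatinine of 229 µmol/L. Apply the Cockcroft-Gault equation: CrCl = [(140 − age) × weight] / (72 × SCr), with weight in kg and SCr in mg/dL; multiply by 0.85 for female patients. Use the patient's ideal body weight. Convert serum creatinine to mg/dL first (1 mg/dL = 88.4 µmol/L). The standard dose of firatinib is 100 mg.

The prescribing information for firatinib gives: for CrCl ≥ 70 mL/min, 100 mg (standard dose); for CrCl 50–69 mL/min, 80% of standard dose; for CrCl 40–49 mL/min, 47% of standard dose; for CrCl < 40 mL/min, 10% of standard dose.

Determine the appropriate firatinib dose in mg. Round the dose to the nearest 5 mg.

10 mg

SCr = 229 / 88.4 = 2.59 mg/dL
CrCl = (140 − 65) × 43.3 / (72 × 2.59) × 0.85 = 3247.5 / 186.48 × 0.85 ≈ 14.8 mL/min
CrCl ≈ 15 mL/min → bracket < 40 mL/min.
10% of 100 mg = 10 mg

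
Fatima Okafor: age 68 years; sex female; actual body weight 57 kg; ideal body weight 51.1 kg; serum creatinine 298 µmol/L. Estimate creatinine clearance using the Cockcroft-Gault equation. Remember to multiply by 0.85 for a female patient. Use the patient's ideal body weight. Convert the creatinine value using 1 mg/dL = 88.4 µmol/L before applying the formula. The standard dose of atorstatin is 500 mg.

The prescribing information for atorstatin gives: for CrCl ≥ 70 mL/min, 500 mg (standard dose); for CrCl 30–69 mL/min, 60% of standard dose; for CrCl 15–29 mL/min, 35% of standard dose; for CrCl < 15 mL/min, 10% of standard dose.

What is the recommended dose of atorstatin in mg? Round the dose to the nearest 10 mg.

50 mg

SCr = 298 / 88.4 = 3.371 mg/dL
CrCl = (140 − 68) × 51.1 / (72 × 3.371) × 0.85 = 3679.2 / 242.71 × 0.85 ≈ 12.9 mL/min
CrCl ≈ 13 mL/min → bracket < 15 mL/min.
10% of 500 mg = 50 mg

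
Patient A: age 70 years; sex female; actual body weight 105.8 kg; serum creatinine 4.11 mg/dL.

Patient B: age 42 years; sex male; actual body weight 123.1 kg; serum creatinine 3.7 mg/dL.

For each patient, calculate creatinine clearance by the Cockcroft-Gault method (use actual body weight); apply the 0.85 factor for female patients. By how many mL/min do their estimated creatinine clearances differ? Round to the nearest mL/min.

Patient A: CrCl = (140 − 70) × 105.8 / (72 × 4.11) × 0.85 = 7406.0 / 295.92 × 0.85 ≈ 21.3 mL/min
Patient B: CrCl = (140 − 42) × 123.1 / (72 × 3.7) = 12063.8 / 266.40 ≈ 45.3 mL/min
|21.3 − 45.3| = 24.0 mL/min

24 mL/min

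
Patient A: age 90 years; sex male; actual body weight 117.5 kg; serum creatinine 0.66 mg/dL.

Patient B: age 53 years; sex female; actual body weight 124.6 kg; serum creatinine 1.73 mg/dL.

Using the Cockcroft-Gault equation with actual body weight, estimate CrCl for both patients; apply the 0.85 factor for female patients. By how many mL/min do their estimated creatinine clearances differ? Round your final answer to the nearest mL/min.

Patient A: CrCl = (140 − 90) × 117.5 / (72 × 0.66) = 5875.0 / 47.52 ≈ 123.6 mL/min
Patient B: CrCl = (140 − 53) × 124.6 / (72 × 1.73) × 0.85 = 10840.2 / 124.56 × 0.85 ≈ 74.0 mL/min
|123.6 − 74.0| = 49.6 mL/min

50 mL/min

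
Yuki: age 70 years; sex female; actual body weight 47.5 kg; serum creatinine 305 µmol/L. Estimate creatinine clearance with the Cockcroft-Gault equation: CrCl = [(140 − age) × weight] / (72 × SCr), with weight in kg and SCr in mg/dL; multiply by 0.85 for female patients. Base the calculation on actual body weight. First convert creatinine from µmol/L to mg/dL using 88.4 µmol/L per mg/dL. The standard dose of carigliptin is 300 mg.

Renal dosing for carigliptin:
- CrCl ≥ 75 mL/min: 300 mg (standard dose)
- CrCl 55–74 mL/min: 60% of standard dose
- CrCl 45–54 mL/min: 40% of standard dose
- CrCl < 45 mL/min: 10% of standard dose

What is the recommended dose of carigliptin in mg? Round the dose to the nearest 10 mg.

SCr = 305 / 88.4 = 3.45 mg/dL
CrCl = (140 − 70) × 47.5 / (72 × 3.45) × 0.85 = 3325.0 / 248.40 × 0.85 ≈ 11.4 mL/min
CrCl ≈ 11 mL/min → bracket < 45 mL/min.
10% of 300 mg = 30 mg

30 mg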